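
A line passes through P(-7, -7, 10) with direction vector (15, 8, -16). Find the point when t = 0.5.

P(t) = P + t·d
  = (-7 + 15·0.5, -7 + 8·0.5, 10 + (-16)·0.5)
  = (-7 + 7.5, -7 + 4, 10 - 8)
  = (0.5, -3, 2)

(0.5, -3, 2)


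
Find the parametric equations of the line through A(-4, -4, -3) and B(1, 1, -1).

Direction vector d = B - A = (1 + 4, 1 + 4, -1 + 3) = (5, 5, 2)
Parametric form r = A + t·d:
x = -4 + 5t, y = -4 + 5t, z = -3 + 2t

x = -4 + 5t, y = -4 + 5t, z = -3 + 2t


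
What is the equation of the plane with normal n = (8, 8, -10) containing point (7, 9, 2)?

The plane through P with normal n = (a, b, c) satisfies n·(r - P) = 0,
i.e. ax + by + cz = a·x₀ + b·y₀ + c·z₀.
d = 8·7 + 8·9 + (-10)·2
  = 56 + 72 - 20
  = 108
Equation: 8x + 8y - 10z = 108

8x + 8y - 10z = 108


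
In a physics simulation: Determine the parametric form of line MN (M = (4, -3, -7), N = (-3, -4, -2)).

Direction vector d = N - M = (-3 - 4, -4 + 3, -2 + 7) = (-7, -1, 5)
Parametric form r = M + t·d:
x = 4 - 7t, y = -3 - t, z = -7 + 5t

x = 4 - 7t, y = -3 - t, z = -7 + 5t


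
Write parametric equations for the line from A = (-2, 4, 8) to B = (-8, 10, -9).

Direction vector d = B - A = (-8 + 2, 10 - 4, -9 - 8) = (-6, 6, -17)
Parametric form r = A + t·d:
x = -2 - 6t, y = 4 + 6t, z = 8 - 17t

x = -2 - 6t, y = 4 + 6t, z = 8 - 17t


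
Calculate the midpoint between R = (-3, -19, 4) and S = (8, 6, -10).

M = ((x₁+x₂)/2, (y₁+y₂)/2, (z₁+z₂)/2)
  = ((-3 + 8)/2, (-19 + 6)/2, (4 - 10)/2)
  = (5/2, -13/2, -6/2)
  = (2.5, -6.5, -3)

(2.5, -6.5, -3)


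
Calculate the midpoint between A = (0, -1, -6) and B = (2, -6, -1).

M = ((x₁+x₂)/2, (y₁+y₂)/2, (z₁+z₂)/2)
  = ((0 + 2)/2, (-1 - 6)/2, (-6 - 1)/2)
  = (2/2, -7/2, -7/2)
  = (1, -3.5, -3.5)

(1, -3.5, -3.5)


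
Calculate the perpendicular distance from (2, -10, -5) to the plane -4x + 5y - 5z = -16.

distance = |a·x₀ + b·y₀ + c·z₀ - d| / √(a² + b² + c²)
  = |(-4)·2 + 5·(-10) + (-5)·(-5) - (-16)| / √((-4)² + 5² + (-5)²)
  = |-8 - 50 + 25 + 16| / √(16 + 25 + 25)
  = |-17| / √66
  = 17 / 8.124
  ≈ 2.093

2.093


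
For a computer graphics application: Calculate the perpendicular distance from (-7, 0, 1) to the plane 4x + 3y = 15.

distance = |a·x₀ + b·y₀ + c·z₀ - d| / √(a² + b² + c²)
  = |4·(-7) + 3·0 + 0·1 - 15| / √(4² + 3² + 0²)
  = |-28 + 0 + 0 - 15| / √(16 + 9 + 0)
  = |-43| / √25
  = 43 / 5
  ≈ 8.6

8.6


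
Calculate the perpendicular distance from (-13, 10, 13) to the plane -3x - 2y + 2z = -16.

distance = |a·x₀ + b·y₀ + c·z₀ - d| / √(a² + b² + c²)
  = |(-3)·(-13) + (-2)·10 + 2·13 - (-16)| / √((-3)² + (-2)² + 2²)
  = |39 - 20 + 26 + 16| / √(9 + 4 + 4)
  = |61| / √17
  = 61 / 4.123
  ≈ 14.79

14.79


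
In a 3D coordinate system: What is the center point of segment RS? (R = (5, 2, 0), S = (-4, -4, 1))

M = ((x₁+x₂)/2, (y₁+y₂)/2, (z₁+z₂)/2)
  = ((5 - 4)/2, (2 - 4)/2, (0 + 1)/2)
  = (1/2, -2/2, 1/2)
  = (0.5, -1, 0.5)

(0.5, -1, 0.5)


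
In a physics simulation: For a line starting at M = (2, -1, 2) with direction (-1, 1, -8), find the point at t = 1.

P(t) = M + t·d
  = (2 + (-1)·1, -1 + 1·1, 2 + (-8)·1)
  = (2 - 1, -1 + 1, 2 - 8)
  = (1, 0, -6)

(1, 0, -6)


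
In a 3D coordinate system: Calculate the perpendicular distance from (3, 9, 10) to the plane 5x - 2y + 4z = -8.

distance = |a·x₀ + b·y₀ + c·z₀ - d| / √(a² + b² + c²)
  = |5·3 + (-2)·9 + 4·10 - (-8)| / √(5² + (-2)² + 4²)
  = |15 - 18 + 40 + 8| / √(25 + 4 + 16)
  = |45| / √45
  = 45 / 6.708
  ≈ 6.708

6.708


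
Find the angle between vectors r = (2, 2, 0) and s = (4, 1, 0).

r·s = 2·4 + 2·1 + 0·0 = 8 + 2 + 0 = 10
|r| = √(2² + 2² + 0²) = √8 ≈ 2.828
|s| = √(4² + 1² + 0²) = √17 ≈ 4.123
cos θ = (r·s)/(|r||s|) = 10/(2.828·4.123) ≈ 0.8575
θ = arccos(0.8575) ≈ 30.96°

30.96°


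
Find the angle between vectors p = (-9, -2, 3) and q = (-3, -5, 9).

p·q = (-9)·(-3) + (-2)·(-5) + 3·9 = 27 + 10 + 27 = 64
|p| = √((-9)² + (-2)² + 3²) = √94 ≈ 9.695
|q| = √((-3)² + (-5)² + 9²) = √115 ≈ 10.72
cos θ = (p·q)/(|p||q|) = 64/(9.695·10.72) ≈ 0.6156
θ = arccos(0.6156) ≈ 52.01°

52.01°


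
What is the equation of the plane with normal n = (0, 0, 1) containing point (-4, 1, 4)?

The plane through P with normal n = (a, b, c) satisfies n·(r - P) = 0,
i.e. ax + by + cz = a·x₀ + b·y₀ + c·z₀.
d = 0·(-4) + 0·1 + 1·4
  = 0 + 0 + 4
  = 4
Equation: z = 4

z = 4


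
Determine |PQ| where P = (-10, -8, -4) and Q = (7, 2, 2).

d = √[(x₂-x₁)² + (y₂-y₁)² + (z₂-z₁)²]
  = √[17² + 10² + 6²]
  = √[289 + 100 + 36]
  = √425
  ≈ 20.62

20.62


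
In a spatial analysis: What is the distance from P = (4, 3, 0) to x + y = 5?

distance = |a·x₀ + b·y₀ + c·z₀ - d| / √(a² + b² + c²)
  = |1·4 + 1·3 + 0·0 - 5| / √(1² + 1² + 0²)
  = |4 + 3 + 0 - 5| / √(1 + 1 + 0)
  = |2| / √2
  = 2 / 1.414
  ≈ 1.414

1.414


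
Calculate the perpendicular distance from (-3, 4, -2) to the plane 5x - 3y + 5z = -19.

distance = |a·x₀ + b·y₀ + c·z₀ - d| / √(a² + b² + c²)
  = |5·(-3) + (-3)·4 + 5·(-2) - (-19)| / √(5² + (-3)² + 5²)
  = |-15 - 12 - 10 + 19| / √(25 + 9 + 25)
  = |-18| / √59
  = 18 / 7.681
  ≈ 2.343

2.343


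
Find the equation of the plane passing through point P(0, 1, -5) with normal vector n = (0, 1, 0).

The plane through P with normal n = (a, b, c) satisfies n·(r - P) = 0,
i.e. ax + by + cz = a·x₀ + b·y₀ + c·z₀.
d = 0·0 + 1·1 + 0·(-5)
  = 0 + 1 + 0
  = 1
Equation: y = 1

y = 1


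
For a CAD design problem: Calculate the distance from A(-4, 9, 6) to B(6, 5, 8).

d = √[(x₂-x₁)² + (y₂-y₁)² + (z₂-z₁)²]
  = √[10² + (-4)² + 2²]
  = √[100 + 16 + 4]
  = √120
  ≈ 10.95

10.95


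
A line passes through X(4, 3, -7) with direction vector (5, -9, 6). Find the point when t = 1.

P(t) = X + t·d
  = (4 + 5·1, 3 + (-9)·1, -7 + 6·1)
  = (4 + 5, 3 - 9, -7 + 6)
  = (9, -6, -1)

(9, -6, -1)


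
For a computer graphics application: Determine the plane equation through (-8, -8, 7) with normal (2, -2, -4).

The plane through P with normal n = (a, b, c) satisfies n·(r - P) = 0,
i.e. ax + by + cz = a·x₀ + b·y₀ + c·z₀.
d = 2·(-8) + (-2)·(-8) + (-4)·7
  = -16 + 16 - 28
  = -28
Equation: 2x - 2y - 4z = -28

2x - 2y - 4z = -28


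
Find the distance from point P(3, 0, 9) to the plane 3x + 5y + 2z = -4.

distance = |a·x₀ + b·y₀ + c·z₀ - d| / √(a² + b² + c²)
  = |3·3 + 5·0 + 2·9 - (-4)| / √(3² + 5² + 2²)
  = |9 + 0 + 18 + 4| / √(9 + 25 + 4)
  = |31| / √38
  = 31 / 6.164
  ≈ 5.029

5.029


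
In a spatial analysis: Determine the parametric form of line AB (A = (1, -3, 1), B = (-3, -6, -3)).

Direction vector d = B - A = (-3 - 1, -6 + 3, -3 - 1) = (-4, -3, -4)
Parametric form r = A + t·d:
x = 1 - 4t, y = -3 - 3t, z = 1 - 4t

x = 1 - 4t, y = -3 - 3t, z = 1 - 4t


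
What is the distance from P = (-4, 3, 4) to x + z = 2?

distance = |a·x₀ + b·y₀ + c·z₀ - d| / √(a² + b² + c²)
  = |1·(-4) + 0·3 + 1·4 - 2| / √(1² + 0² + 1²)
  = |-4 + 0 + 4 - 2| / √(1 + 0 + 1)
  = |-2| / √2
  = 2 / 1.414
  ≈ 1.414

1.414


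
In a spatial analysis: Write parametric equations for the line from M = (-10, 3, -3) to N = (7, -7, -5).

Direction vector d = N - M = (7 + 10, -7 - 3, -5 + 3) = (17, -10, -2)
Parametric form r = M + t·d:
x = -10 + 17t, y = 3 - 10t, z = -3 - 2t

x = -10 + 17t, y = 3 - 10t, z = -3 - 2t


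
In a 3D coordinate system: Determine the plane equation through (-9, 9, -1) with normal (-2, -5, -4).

The plane through P with normal n = (a, b, c) satisfies n·(r - P) = 0,
i.e. ax + by + cz = a·x₀ + b·y₀ + c·z₀.
d = (-2)·(-9) + (-5)·9 + (-4)·(-1)
  = 18 - 45 + 4
  = -23
Equation: -2x - 5y - 4z = -23

-2x - 5y - 4z = -23


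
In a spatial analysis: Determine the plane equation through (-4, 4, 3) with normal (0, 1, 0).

The plane through P with normal n = (a, b, c) satisfies n·(r - P) = 0,
i.e. ax + by + cz = a·x₀ + b·y₀ + c·z₀.
d = 0·(-4) + 1·4 + 0·3
  = 0 + 4 + 0
  = 4
Equation: y = 4

y = 4


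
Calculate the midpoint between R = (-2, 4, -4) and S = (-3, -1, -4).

M = ((x₁+x₂)/2, (y₁+y₂)/2, (z₁+z₂)/2)
  = ((-2 - 3)/2, (4 - 1)/2, (-4 - 4)/2)
  = (-5/2, 3/2, -8/2)
  = (-2.5, 1.5, -4)

(-2.5, 1.5, -4)


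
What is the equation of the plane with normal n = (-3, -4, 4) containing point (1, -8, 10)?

The plane through P with normal n = (a, b, c) satisfies n·(r - P) = 0,
i.e. ax + by + cz = a·x₀ + b·y₀ + c·z₀.
d = (-3)·1 + (-4)·(-8) + 4·10
  = -3 + 32 + 40
  = 69
Equation: -3x - 4y + 4z = 69

-3x - 4y + 4z = 69


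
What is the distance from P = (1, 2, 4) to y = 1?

distance = |a·x₀ + b·y₀ + c·z₀ - d| / √(a² + b² + c²)
  = |0·1 + 1·2 + 0·4 - 1| / √(0² + 1² + 0²)
  = |0 + 2 + 0 - 1| / √(0 + 1 + 0)
  = |1| / √1
  = 1 / 1
  ≈ 1

1


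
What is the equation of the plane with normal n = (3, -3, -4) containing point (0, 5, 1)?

The plane through P with normal n = (a, b, c) satisfies n·(r - P) = 0,
i.e. ax + by + cz = a·x₀ + b·y₀ + c·z₀.
d = 3·0 + (-3)·5 + (-4)·1
  = 0 - 15 - 4
  = -19
Equation: 3x - 3y - 4z = -19

3x - 3y - 4z = -19


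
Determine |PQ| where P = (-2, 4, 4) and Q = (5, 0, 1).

d = √[(x₂-x₁)² + (y₂-y₁)² + (z₂-z₁)²]
  = √[7² + (-4)² + (-3)²]
  = √[49 + 16 + 9]
  = √74
  ≈ 8.602

8.602


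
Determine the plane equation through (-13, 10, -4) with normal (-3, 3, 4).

The plane through P with normal n = (a, b, c) satisfies n·(r - P) = 0,
i.e. ax + by + cz = a·x₀ + b·y₀ + c·z₀.
d = (-3)·(-13) + 3·10 + 4·(-4)
  = 39 + 30 - 16
  = 53
Equation: -3x + 3y + 4z = 53

-3x + 3y + 4z = 53


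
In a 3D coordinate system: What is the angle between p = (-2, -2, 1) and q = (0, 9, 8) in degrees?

p·q = (-2)·0 + (-2)·9 + 1·8 = 0 - 18 + 8 = -10
|p| = √((-2)² + (-2)² + 1²) = √9 ≈ 3
|q| = √(0² + 9² + 8²) = √145 ≈ 12.04
cos θ = (p·q)/(|p||q|) = -10/(3·12.04) ≈ -0.2768
θ = arccos(-0.2768) ≈ 106.1°

106.1°


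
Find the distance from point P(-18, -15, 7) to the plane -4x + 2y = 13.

distance = |a·x₀ + b·y₀ + c·z₀ - d| / √(a² + b² + c²)
  = |(-4)·(-18) + 2·(-15) + 0·7 - 13| / √((-4)² + 2² + 0²)
  = |72 - 30 + 0 - 13| / √(16 + 4 + 0)
  = |29| / √20
  = 29 / 4.472
  ≈ 6.485

6.485


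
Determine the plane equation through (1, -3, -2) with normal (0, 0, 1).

The plane through P with normal n = (a, b, c) satisfies n·(r - P) = 0,
i.e. ax + by + cz = a·x₀ + b·y₀ + c·z₀.
d = 0·1 + 0·(-3) + 1·(-2)
  = 0 + 0 - 2
  = -2
Equation: z = -2

z = -2


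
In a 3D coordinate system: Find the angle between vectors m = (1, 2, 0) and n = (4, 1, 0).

m·n = 1·4 + 2·1 + 0·0 = 4 + 2 + 0 = 6
|m| = √(1² + 2² + 0²) = √5 ≈ 2.236
|n| = √(4² + 1² + 0²) = √17 ≈ 4.123
cos θ = (m·n)/(|m||n|) = 6/(2.236·4.123) ≈ 0.6508
θ = arccos(0.6508) ≈ 49.4°

49.4°


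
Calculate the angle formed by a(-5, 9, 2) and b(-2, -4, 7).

a·b = (-5)·(-2) + 9·(-4) + 2·7 = 10 - 36 + 14 = -12
|a| = √((-5)² + 9² + 2²) = √110 ≈ 10.49
|b| = √((-2)² + (-4)² + 7²) = √69 ≈ 8.307
cos θ = (a·b)/(|a||b|) = -12/(10.49·8.307) ≈ -0.1377
θ = arccos(-0.1377) ≈ 97.92°

97.92°


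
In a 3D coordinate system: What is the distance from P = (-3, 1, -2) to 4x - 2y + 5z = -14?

distance = |a·x₀ + b·y₀ + c·z₀ - d| / √(a² + b² + c²)
  = |4·(-3) + (-2)·1 + 5·(-2) - (-14)| / √(4² + (-2)² + 5²)
  = |-12 - 2 - 10 + 14| / √(16 + 4 + 25)
  = |-10| / √45
  = 10 / 6.708
  ≈ 1.491

1.491


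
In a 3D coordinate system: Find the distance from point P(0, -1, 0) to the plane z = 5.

distance = |a·x₀ + b·y₀ + c·z₀ - d| / √(a² + b² + c²)
  = |0·0 + 0·(-1) + 1·0 - 5| / √(0² + 0² + 1²)
  = |0 + 0 + 0 - 5| / √(0 + 0 + 1)
  = |-5| / √1
  = 5 / 1
  ≈ 5

5


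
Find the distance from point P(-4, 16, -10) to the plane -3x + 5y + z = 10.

distance = |a·x₀ + b·y₀ + c·z₀ - d| / √(a² + b² + c²)
  = |(-3)·(-4) + 5·16 + 1·(-10) - 10| / √((-3)² + 5² + 1²)
  = |12 + 80 - 10 - 10| / √(9 + 25 + 1)
  = |72| / √35
  = 72 / 5.916
  ≈ 12.17

12.17


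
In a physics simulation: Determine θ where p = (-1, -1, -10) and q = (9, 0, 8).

p·q = (-1)·9 + (-1)·0 + (-10)·8 = -9 + 0 - 80 = -89
|p| = √((-1)² + (-1)² + (-10)²) = √102 ≈ 10.1
|q| = √(9² + 0² + 8²) = √145 ≈ 12.04
cos θ = (p·q)/(|p||q|) = -89/(10.1·12.04) ≈ -0.7318
θ = arccos(-0.7318) ≈ 137°

137°


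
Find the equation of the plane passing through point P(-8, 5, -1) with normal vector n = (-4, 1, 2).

The plane through P with normal n = (a, b, c) satisfies n·(r - P) = 0,
i.e. ax + by + cz = a·x₀ + b·y₀ + c·z₀.
d = (-4)·(-8) + 1·5 + 2·(-1)
  = 32 + 5 - 2
  = 35
Equation: -4x + y + 2z = 35

-4x + y + 2z = 35


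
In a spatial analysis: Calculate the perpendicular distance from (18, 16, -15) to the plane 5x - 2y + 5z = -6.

distance = |a·x₀ + b·y₀ + c·z₀ - d| / √(a² + b² + c²)
  = |5·18 + (-2)·16 + 5·(-15) - (-6)| / √(5² + (-2)² + 5²)
  = |90 - 32 - 75 + 6| / √(25 + 4 + 25)
  = |-11| / √54
  = 11 / 7.348
  ≈ 1.497

1.497


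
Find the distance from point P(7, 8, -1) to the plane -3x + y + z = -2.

distance = |a·x₀ + b·y₀ + c·z₀ - d| / √(a² + b² + c²)
  = |(-3)·7 + 1·8 + 1·(-1) - (-2)| / √((-3)² + 1² + 1²)
  = |-21 + 8 - 1 + 2| / √(9 + 1 + 1)
  = |-12| / √11
  = 12 / 3.317
  ≈ 3.618

3.618


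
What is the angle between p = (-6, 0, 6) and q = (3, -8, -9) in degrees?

p·q = (-6)·3 + 0·(-8) + 6·(-9) = -18 + 0 - 54 = -72
|p| = √((-6)² + 0² + 6²) = √72 ≈ 8.485
|q| = √(3² + (-8)² + (-9)²) = √154 ≈ 12.41
cos θ = (p·q)/(|p||q|) = -72/(8.485·12.41) ≈ -0.6838
θ = arccos(-0.6838) ≈ 133.1°

133.1°


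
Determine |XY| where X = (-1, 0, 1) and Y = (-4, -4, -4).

d = √[(x₂-x₁)² + (y₂-y₁)² + (z₂-z₁)²]
  = √[(-3)² + (-4)² + (-5)²]
  = √[9 + 16 + 25]
  = √50
  ≈ 7.071

7.071


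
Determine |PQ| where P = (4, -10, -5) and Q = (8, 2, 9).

d = √[(x₂-x₁)² + (y₂-y₁)² + (z₂-z₁)²]
  = √[4² + 12² + 14²]
  = √[16 + 144 + 196]
  = √356
  ≈ 18.87

18.87


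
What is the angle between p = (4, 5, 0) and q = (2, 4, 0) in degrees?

p·q = 4·2 + 5·4 + 0·0 = 8 + 20 + 0 = 28
|p| = √(4² + 5² + 0²) = √41 ≈ 6.403
|q| = √(2² + 4² + 0²) = √20 ≈ 4.472
cos θ = (p·q)/(|p||q|) = 28/(6.403·4.472) ≈ 0.9778
θ = arccos(0.9778) ≈ 12.09°

12.09°


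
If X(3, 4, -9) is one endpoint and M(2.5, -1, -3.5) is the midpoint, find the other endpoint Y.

Y = 2M - X
  = (2·2.5 - 3, 2·(-1) - 4, 2·(-3.5) - (-9))
  = (5 - 3, -2 - 4, -7 + 9)
  = (2, -6, 2)

(2, -6, 2)


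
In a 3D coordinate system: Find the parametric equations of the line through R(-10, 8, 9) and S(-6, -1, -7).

Direction vector d = S - R = (-6 + 10, -1 - 8, -7 - 9) = (4, -9, -16)
Parametric form r = R + t·d:
x = -10 + 4t, y = 8 - 9t, z = 9 - 16t

x = -10 + 4t, y = 8 - 9t, z = 9 - 16t


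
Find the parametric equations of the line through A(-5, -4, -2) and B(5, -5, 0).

Direction vector d = B - A = (5 + 5, -5 + 4, 0 + 2) = (10, -1, 2)
Parametric form r = A + t·d:
x = -5 + 10t, y = -4 - t, z = -2 + 2t

x = -5 + 10t, y = -4 - t, z = -2 + 2t


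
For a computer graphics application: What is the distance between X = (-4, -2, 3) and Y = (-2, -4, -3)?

d = √[(x₂-x₁)² + (y₂-y₁)² + (z₂-z₁)²]
  = √[2² + (-2)² + (-6)²]
  = √[4 + 4 + 36]
  = √44
  ≈ 6.633

6.633


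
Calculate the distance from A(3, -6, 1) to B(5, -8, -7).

d = √[(x₂-x₁)² + (y₂-y₁)² + (z₂-z₁)²]
  = √[2² + (-2)² + (-8)²]
  = √[4 + 4 + 64]
  = √72
  ≈ 8.485

8.485


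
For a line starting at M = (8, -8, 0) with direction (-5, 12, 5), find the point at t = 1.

P(t) = M + t·d
  = (8 + (-5)·1, -8 + 12·1, 0 + 5·1)
  = (8 - 5, -8 + 12, 0 + 5)
  = (3, 4, 5)

(3, 4, 5)


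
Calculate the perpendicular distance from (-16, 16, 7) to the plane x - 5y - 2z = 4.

distance = |a·x₀ + b·y₀ + c·z₀ - d| / √(a² + b² + c²)
  = |1·(-16) + (-5)·16 + (-2)·7 - 4| / √(1² + (-5)² + (-2)²)
  = |-16 - 80 - 14 - 4| / √(1 + 25 + 4)
  = |-114| / √30
  = 114 / 5.477
  ≈ 20.81

20.81


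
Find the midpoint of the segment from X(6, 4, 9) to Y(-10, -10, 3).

M = ((x₁+x₂)/2, (y₁+y₂)/2, (z₁+z₂)/2)
  = ((6 - 10)/2, (4 - 10)/2, (9 + 3)/2)
  = (-4/2, -6/2, 12/2)
  = (-2, -3, 6)

(-2, -3, 6)


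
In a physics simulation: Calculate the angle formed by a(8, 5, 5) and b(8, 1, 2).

a·b = 8·8 + 5·1 + 5·2 = 64 + 5 + 10 = 79
|a| = √(8² + 5² + 5²) = √114 ≈ 10.68
|b| = √(8² + 1² + 2²) = √69 ≈ 8.307
cos θ = (a·b)/(|a||b|) = 79/(10.68·8.307) ≈ 0.8907
θ = arccos(0.8907) ≈ 27.03°

27.03°


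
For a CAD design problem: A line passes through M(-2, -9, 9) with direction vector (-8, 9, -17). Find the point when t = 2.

P(t) = M + t·d
  = (-2 + (-8)·2, -9 + 9·2, 9 + (-17)·2)
  = (-2 - 16, -9 + 18, 9 - 34)
  = (-18, 9, -25)

(-18, 9, -25)


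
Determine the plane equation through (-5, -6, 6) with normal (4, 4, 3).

The plane through P with normal n = (a, b, c) satisfies n·(r - P) = 0,
i.e. ax + by + cz = a·x₀ + b·y₀ + c·z₀.
d = 4·(-5) + 4·(-6) + 3·6
  = -20 - 24 + 18
  = -26
Equation: 4x + 4y + 3z = -26

4x + 4y + 3z = -26


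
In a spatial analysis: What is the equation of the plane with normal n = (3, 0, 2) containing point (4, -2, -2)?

The plane through P with normal n = (a, b, c) satisfies n·(r - P) = 0,
i.e. ax + by + cz = a·x₀ + b·y₀ + c·z₀.
d = 3·4 + 0·(-2) + 2·(-2)
  = 12 + 0 - 4
  = 8
Equation: 3x + 2z = 8

3x + 2z = 8


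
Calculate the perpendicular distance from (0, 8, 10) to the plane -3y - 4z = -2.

distance = |a·x₀ + b·y₀ + c·z₀ - d| / √(a² + b² + c²)
  = |0·0 + (-3)·8 + (-4)·10 - (-2)| / √(0² + (-3)² + (-4)²)
  = |0 - 24 - 40 + 2| / √(0 + 9 + 16)
  = |-62| / √25
  = 62 / 5
  ≈ 12.4

12.4


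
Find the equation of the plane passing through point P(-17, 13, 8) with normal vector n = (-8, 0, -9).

The plane through P with normal n = (a, b, c) satisfies n·(r - P) = 0,
i.e. ax + by + cz = a·x₀ + b·y₀ + c·z₀.
d = (-8)·(-17) + 0·13 + (-9)·8
  = 136 + 0 - 72
  = 64
Equation: -8x - 9z = 64

-8x - 9z = 64


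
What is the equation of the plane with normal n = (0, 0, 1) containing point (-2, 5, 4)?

The plane through P with normal n = (a, b, c) satisfies n·(r - P) = 0,
i.e. ax + by + cz = a·x₀ + b·y₀ + c·z₀.
d = 0·(-2) + 0·5 + 1·4
  = 0 + 0 + 4
  = 4
Equation: z = 4

z = 4


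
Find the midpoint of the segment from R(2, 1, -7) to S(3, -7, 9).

M = ((x₁+x₂)/2, (y₁+y₂)/2, (z₁+z₂)/2)
  = ((2 + 3)/2, (1 - 7)/2, (-7 + 9)/2)
  = (5/2, -6/2, 2/2)
  = (2.5, -3, 1)

(2.5, -3, 1)


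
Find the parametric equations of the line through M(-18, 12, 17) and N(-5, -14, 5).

Direction vector d = N - M = (-5 + 18, -14 - 12, 5 - 17) = (13, -26, -12)
Parametric form r = M + t·d:
x = -18 + 13t, y = 12 - 26t, z = 17 - 12t

x = -18 + 13t, y = 12 - 26t, z = 17 - 12t


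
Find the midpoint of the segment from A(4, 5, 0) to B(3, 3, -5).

M = ((x₁+x₂)/2, (y₁+y₂)/2, (z₁+z₂)/2)
  = ((4 + 3)/2, (5 + 3)/2, (0 - 5)/2)
  = (7/2, 8/2, -5/2)
  = (3.5, 4, -2.5)

(3.5, 4, -2.5)


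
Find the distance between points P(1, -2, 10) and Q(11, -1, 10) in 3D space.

d = √[(x₂-x₁)² + (y₂-y₁)² + (z₂-z₁)²]
  = √[10² + 1² + 0²]
  = √[100 + 1 + 0]
  = √101
  ≈ 10.05

10.05


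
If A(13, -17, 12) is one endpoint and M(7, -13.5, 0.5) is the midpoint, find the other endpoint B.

B = 2M - A
  = (2·7 - 13, 2·(-13.5) - (-17), 2·0.5 - 12)
  = (14 - 13, -27 + 17, 1 - 12)
  = (1, -10, -11)

(1, -10, -11)


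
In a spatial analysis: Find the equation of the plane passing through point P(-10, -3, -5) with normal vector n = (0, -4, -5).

The plane through P with normal n = (a, b, c) satisfies n·(r - P) = 0,
i.e. ax + by + cz = a·x₀ + b·y₀ + c·z₀.
d = 0·(-10) + (-4)·(-3) + (-5)·(-5)
  = 0 + 12 + 25
  = 37
Equation: -4y - 5z = 37

-4y - 5z = 37


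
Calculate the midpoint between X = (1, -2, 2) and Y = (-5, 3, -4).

M = ((x₁+x₂)/2, (y₁+y₂)/2, (z₁+z₂)/2)
  = ((1 - 5)/2, (-2 + 3)/2, (2 - 4)/2)
  = (-4/2, 1/2, -2/2)
  = (-2, 0.5, -1)

(-2, 0.5, -1)


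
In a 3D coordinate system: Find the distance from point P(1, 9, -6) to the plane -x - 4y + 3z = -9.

distance = |a·x₀ + b·y₀ + c·z₀ - d| / √(a² + b² + c²)
  = |(-1)·1 + (-4)·9 + 3·(-6) - (-9)| / √((-1)² + (-4)² + 3²)
  = |-1 - 36 - 18 + 9| / √(1 + 16 + 9)
  = |-46| / √26
  = 46 / 5.099
  ≈ 9.021

9.021


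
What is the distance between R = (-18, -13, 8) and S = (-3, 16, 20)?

d = √[(x₂-x₁)² + (y₂-y₁)² + (z₂-z₁)²]
  = √[15² + 29² + 12²]
  = √[225 + 841 + 144]
  = √1210
  ≈ 34.79

34.79


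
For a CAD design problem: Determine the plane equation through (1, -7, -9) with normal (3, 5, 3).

The plane through P with normal n = (a, b, c) satisfies n·(r - P) = 0,
i.e. ax + by + cz = a·x₀ + b·y₀ + c·z₀.
d = 3·1 + 5·(-7) + 3·(-9)
  = 3 - 35 - 27
  = -59
Equation: 3x + 5y + 3z = -59

3x + 5y + 3z = -59


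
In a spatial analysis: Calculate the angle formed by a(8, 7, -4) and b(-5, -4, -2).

a·b = 8·(-5) + 7·(-4) + (-4)·(-2) = -40 - 28 + 8 = -60
|a| = √(8² + 7² + (-4)²) = √129 ≈ 11.36
|b| = √((-5)² + (-4)² + (-2)²) = √45 ≈ 6.708
cos θ = (a·b)/(|a||b|) = -60/(11.36·6.708) ≈ -0.7875
θ = arccos(-0.7875) ≈ 142°

142°


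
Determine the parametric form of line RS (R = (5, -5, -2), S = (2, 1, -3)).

Direction vector d = S - R = (2 - 5, 1 + 5, -3 + 2) = (-3, 6, -1)
Parametric form r = R + t·d:
x = 5 - 3t, y = -5 + 6t, z = -2 - t

x = 5 - 3t, y = -5 + 6t, z = -2 - t


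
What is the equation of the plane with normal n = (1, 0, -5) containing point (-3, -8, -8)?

The plane through P with normal n = (a, b, c) satisfies n·(r - P) = 0,
i.e. ax + by + cz = a·x₀ + b·y₀ + c·z₀.
d = 1·(-3) + 0·(-8) + (-5)·(-8)
  = -3 + 0 + 40
  = 37
Equation: x - 5z = 37

x - 5z = 37


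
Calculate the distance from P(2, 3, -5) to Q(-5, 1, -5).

d = √[(x₂-x₁)² + (y₂-y₁)² + (z₂-z₁)²]
  = √[(-7)² + (-2)² + 0²]
  = √[49 + 4 + 0]
  = √53
  ≈ 7.28

7.28


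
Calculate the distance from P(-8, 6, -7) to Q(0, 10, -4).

d = √[(x₂-x₁)² + (y₂-y₁)² + (z₂-z₁)²]
  = √[8² + 4² + 3²]
  = √[64 + 16 + 9]
  = √89
  ≈ 9.434

9.434


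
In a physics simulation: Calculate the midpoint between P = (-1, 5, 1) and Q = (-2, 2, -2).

M = ((x₁+x₂)/2, (y₁+y₂)/2, (z₁+z₂)/2)
  = ((-1 - 2)/2, (5 + 2)/2, (1 - 2)/2)
  = (-3/2, 7/2, -1/2)
  = (-1.5, 3.5, -0.5)

(-1.5, 3.5, -0.5)


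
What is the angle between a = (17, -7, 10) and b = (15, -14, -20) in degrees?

a·b = 17·15 + (-7)·(-14) + 10·(-20) = 255 + 98 - 200 = 153
|a| = √(17² + (-7)² + 10²) = √438 ≈ 20.93
|b| = √(15² + (-14)² + (-20)²) = √821 ≈ 28.65
cos θ = (a·b)/(|a||b|) = 153/(20.93·28.65) ≈ 0.2551
θ = arccos(0.2551) ≈ 75.22°

75.22°


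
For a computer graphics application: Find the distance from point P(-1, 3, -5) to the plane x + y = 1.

distance = |a·x₀ + b·y₀ + c·z₀ - d| / √(a² + b² + c²)
  = |1·(-1) + 1·3 + 0·(-5) - 1| / √(1² + 1² + 0²)
  = |-1 + 3 + 0 - 1| / √(1 + 1 + 0)
  = |1| / √2
  = 1 / 1.414
  ≈ 0.7071

0.7071


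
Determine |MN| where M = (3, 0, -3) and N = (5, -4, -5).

d = √[(x₂-x₁)² + (y₂-y₁)² + (z₂-z₁)²]
  = √[2² + (-4)² + (-2)²]
  = √[4 + 16 + 4]
  = √24
  ≈ 4.899

4.899


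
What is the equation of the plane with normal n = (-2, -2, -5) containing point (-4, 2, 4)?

The plane through P with normal n = (a, b, c) satisfies n·(r - P) = 0,
i.e. ax + by + cz = a·x₀ + b·y₀ + c·z₀.
d = (-2)·(-4) + (-2)·2 + (-5)·4
  = 8 - 4 - 20
  = -16
Equation: -2x - 2y - 5z = -16

-2x - 2y - 5z = -16


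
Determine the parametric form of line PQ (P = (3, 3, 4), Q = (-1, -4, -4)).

Direction vector d = Q - P = (-1 - 3, -4 - 3, -4 - 4) = (-4, -7, -8)
Parametric form r = P + t·d:
x = 3 - 4t, y = 3 - 7t, z = 4 - 8t

x = 3 - 4t, y = 3 - 7t, z = 4 - 8t


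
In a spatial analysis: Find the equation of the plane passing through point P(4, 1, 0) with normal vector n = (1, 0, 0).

The plane through P with normal n = (a, b, c) satisfies n·(r - P) = 0,
i.e. ax + by + cz = a·x₀ + b·y₀ + c·z₀.
d = 1·4 + 0·1 + 0·0
  = 4 + 0 + 0
  = 4
Equation: x = 4

x = 4


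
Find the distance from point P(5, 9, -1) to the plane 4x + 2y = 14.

distance = |a·x₀ + b·y₀ + c·z₀ - d| / √(a² + b² + c²)
  = |4·5 + 2·9 + 0·(-1) - 14| / √(4² + 2² + 0²)
  = |20 + 18 + 0 - 14| / √(16 + 4 + 0)
  = |24| / √20
  = 24 / 4.472
  ≈ 5.367

5.367


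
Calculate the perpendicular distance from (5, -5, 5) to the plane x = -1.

distance = |a·x₀ + b·y₀ + c·z₀ - d| / √(a² + b² + c²)
  = |1·5 + 0·(-5) + 0·5 - (-1)| / √(1² + 0² + 0²)
  = |5 + 0 + 0 + 1| / √(1 + 0 + 0)
  = |6| / √1
  = 6 / 1
  ≈ 6

6


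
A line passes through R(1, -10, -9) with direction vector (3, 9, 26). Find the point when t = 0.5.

P(t) = R + t·d
  = (1 + 3·0.5, -10 + 9·0.5, -9 + 26·0.5)
  = (1 + 1.5, -10 + 4.5, -9 + 13)
  = (2.5, -5.5, 4)

(2.5, -5.5, 4)


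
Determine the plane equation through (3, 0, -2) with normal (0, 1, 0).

The plane through P with normal n = (a, b, c) satisfies n·(r - P) = 0,
i.e. ax + by + cz = a·x₀ + b·y₀ + c·z₀.
d = 0·3 + 1·0 + 0·(-2)
  = 0 + 0 + 0
  = 0
Equation: y = 0

y = 0


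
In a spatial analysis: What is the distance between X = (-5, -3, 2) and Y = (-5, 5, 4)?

d = √[(x₂-x₁)² + (y₂-y₁)² + (z₂-z₁)²]
  = √[0² + 8² + 2²]
  = √[0 + 64 + 4]
  = √68
  ≈ 8.246

8.246


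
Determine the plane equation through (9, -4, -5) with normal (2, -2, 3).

The plane through P with normal n = (a, b, c) satisfies n·(r - P) = 0,
i.e. ax + by + cz = a·x₀ + b·y₀ + c·z₀.
d = 2·9 + (-2)·(-4) + 3·(-5)
  = 18 + 8 - 15
  = 11
Equation: 2x - 2y + 3z = 11

2x - 2y + 3z = 11


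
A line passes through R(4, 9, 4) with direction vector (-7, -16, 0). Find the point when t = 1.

P(t) = R + t·d
  = (4 + (-7)·1, 9 + (-16)·1, 4 + 0·1)
  = (4 - 7, 9 - 16, 4 + 0)
  = (-3, -7, 4)

(-3, -7, 4)


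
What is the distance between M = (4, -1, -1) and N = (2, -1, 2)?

d = √[(x₂-x₁)² + (y₂-y₁)² + (z₂-z₁)²]
  = √[(-2)² + 0² + 3²]
  = √[4 + 0 + 9]
  = √13
  ≈ 3.606

3.606


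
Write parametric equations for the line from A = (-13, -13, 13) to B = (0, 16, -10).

Direction vector d = B - A = (0 + 13, 16 + 13, -10 - 13) = (13, 29, -23)
Parametric form r = A + t·d:
x = -13 + 13t, y = -13 + 29t, z = 13 - 23t

x = -13 + 13t, y = -13 + 29t, z = 13 - 23t


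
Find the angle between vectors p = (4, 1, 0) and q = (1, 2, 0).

p·q = 4·1 + 1·2 + 0·0 = 4 + 2 + 0 = 6
|p| = √(4² + 1² + 0²) = √17 ≈ 4.123
|q| = √(1² + 2² + 0²) = √5 ≈ 2.236
cos θ = (p·q)/(|p||q|) = 6/(4.123·2.236) ≈ 0.6508
θ = arccos(0.6508) ≈ 49.4°

49.4°


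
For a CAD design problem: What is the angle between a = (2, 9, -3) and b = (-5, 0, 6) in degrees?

a·b = 2·(-5) + 9·0 + (-3)·6 = -10 + 0 - 18 = -28
|a| = √(2² + 9² + (-3)²) = √94 ≈ 9.695
|b| = √((-5)² + 0² + 6²) = √61 ≈ 7.81
cos θ = (a·b)/(|a||b|) = -28/(9.695·7.81) ≈ -0.3698
θ = arccos(-0.3698) ≈ 111.7°

111.7°


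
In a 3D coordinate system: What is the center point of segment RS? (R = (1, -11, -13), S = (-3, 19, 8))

M = ((x₁+x₂)/2, (y₁+y₂)/2, (z₁+z₂)/2)
  = ((1 - 3)/2, (-11 + 19)/2, (-13 + 8)/2)
  = (-2/2, 8/2, -5/2)
  = (-1, 4, -2.5)

(-1, 4, -2.5)


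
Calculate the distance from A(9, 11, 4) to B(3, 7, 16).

d = √[(x₂-x₁)² + (y₂-y₁)² + (z₂-z₁)²]
  = √[(-6)² + (-4)² + 12²]
  = √[36 + 16 + 144]
  = √196
  ≈ 14

14


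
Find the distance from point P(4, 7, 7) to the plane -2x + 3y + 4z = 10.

distance = |a·x₀ + b·y₀ + c·z₀ - d| / √(a² + b² + c²)
  = |(-2)·4 + 3·7 + 4·7 - 10| / √((-2)² + 3² + 4²)
  = |-8 + 21 + 28 - 10| / √(4 + 9 + 16)
  = |31| / √29
  = 31 / 5.385
  ≈ 5.757

5.757


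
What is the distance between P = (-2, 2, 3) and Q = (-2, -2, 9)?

d = √[(x₂-x₁)² + (y₂-y₁)² + (z₂-z₁)²]
  = √[0² + (-4)² + 6²]
  = √[0 + 16 + 36]
  = √52
  ≈ 7.211

7.211


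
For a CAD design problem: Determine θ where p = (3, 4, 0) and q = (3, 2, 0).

p·q = 3·3 + 4·2 + 0·0 = 9 + 8 + 0 = 17
|p| = √(3² + 4² + 0²) = √25 ≈ 5
|q| = √(3² + 2² + 0²) = √13 ≈ 3.606
cos θ = (p·q)/(|p||q|) = 17/(5·3.606) ≈ 0.943
θ = arccos(0.943) ≈ 19.44°

19.44°


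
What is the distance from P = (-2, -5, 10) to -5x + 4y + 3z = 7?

distance = |a·x₀ + b·y₀ + c·z₀ - d| / √(a² + b² + c²)
  = |(-5)·(-2) + 4·(-5) + 3·10 - 7| / √((-5)² + 4² + 3²)
  = |10 - 20 + 30 - 7| / √(25 + 16 + 9)
  = |13| / √50
  = 13 / 7.071
  ≈ 1.838

1.838


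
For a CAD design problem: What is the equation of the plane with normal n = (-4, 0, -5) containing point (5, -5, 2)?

The plane through P with normal n = (a, b, c) satisfies n·(r - P) = 0,
i.e. ax + by + cz = a·x₀ + b·y₀ + c·z₀.
d = (-4)·5 + 0·(-5) + (-5)·2
  = -20 + 0 - 10
  = -30
Equation: -4x - 5z = -30

-4x - 5z = -30


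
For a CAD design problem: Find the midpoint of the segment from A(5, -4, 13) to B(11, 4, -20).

M = ((x₁+x₂)/2, (y₁+y₂)/2, (z₁+z₂)/2)
  = ((5 + 11)/2, (-4 + 4)/2, (13 - 20)/2)
  = (16/2, 0/2, -7/2)
  = (8, 0, -3.5)

(8, 0, -3.5)


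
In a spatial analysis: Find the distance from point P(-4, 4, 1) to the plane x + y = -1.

distance = |a·x₀ + b·y₀ + c·z₀ - d| / √(a² + b² + c²)
  = |1·(-4) + 1·4 + 0·1 - (-1)| / √(1² + 1² + 0²)
  = |-4 + 4 + 0 + 1| / √(1 + 1 + 0)
  = |1| / √2
  = 1 / 1.414
  ≈ 0.7071

0.7071


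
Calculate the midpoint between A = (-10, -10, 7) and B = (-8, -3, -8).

M = ((x₁+x₂)/2, (y₁+y₂)/2, (z₁+z₂)/2)
  = ((-10 - 8)/2, (-10 - 3)/2, (7 - 8)/2)
  = (-18/2, -13/2, -1/2)
  = (-9, -6.5, -0.5)

(-9, -6.5, -0.5)


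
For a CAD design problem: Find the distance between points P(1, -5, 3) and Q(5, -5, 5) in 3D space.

d = √[(x₂-x₁)² + (y₂-y₁)² + (z₂-z₁)²]
  = √[4² + 0² + 2²]
  = √[16 + 0 + 4]
  = √20
  ≈ 4.472

4.472


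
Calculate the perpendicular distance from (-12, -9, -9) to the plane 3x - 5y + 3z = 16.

distance = |a·x₀ + b·y₀ + c·z₀ - d| / √(a² + b² + c²)
  = |3·(-12) + (-5)·(-9) + 3·(-9) - 16| / √(3² + (-5)² + 3²)
  = |-36 + 45 - 27 - 16| / √(9 + 25 + 9)
  = |-34| / √43
  = 34 / 6.557
  ≈ 5.185

5.185


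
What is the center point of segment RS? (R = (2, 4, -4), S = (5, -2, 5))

M = ((x₁+x₂)/2, (y₁+y₂)/2, (z₁+z₂)/2)
  = ((2 + 5)/2, (4 - 2)/2, (-4 + 5)/2)
  = (7/2, 2/2, 1/2)
  = (3.5, 1, 0.5)

(3.5, 1, 0.5)


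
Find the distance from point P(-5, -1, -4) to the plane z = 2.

distance = |a·x₀ + b·y₀ + c·z₀ - d| / √(a² + b² + c²)
  = |0·(-5) + 0·(-1) + 1·(-4) - 2| / √(0² + 0² + 1²)
  = |0 + 0 - 4 - 2| / √(0 + 0 + 1)
  = |-6| / √1
  = 6 / 1
  ≈ 6

6


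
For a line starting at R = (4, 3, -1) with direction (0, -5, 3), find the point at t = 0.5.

P(t) = R + t·d
  = (4 + 0·0.5, 3 + (-5)·0.5, -1 + 3·0.5)
  = (4 + 0, 3 - 2.5, -1 + 1.5)
  = (4, 0.5, 0.5)

(4, 0.5, 0.5)


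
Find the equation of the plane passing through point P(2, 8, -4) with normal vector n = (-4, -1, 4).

The plane through P with normal n = (a, b, c) satisfies n·(r - P) = 0,
i.e. ax + by + cz = a·x₀ + b·y₀ + c·z₀.
d = (-4)·2 + (-1)·8 + 4·(-4)
  = -8 - 8 - 16
  = -32
Equation: -4x - y + 4z = -32

-4x - y + 4z = -32


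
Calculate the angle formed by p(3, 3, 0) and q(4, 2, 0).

p·q = 3·4 + 3·2 + 0·0 = 12 + 6 + 0 = 18
|p| = √(3² + 3² + 0²) = √18 ≈ 4.243
|q| = √(4² + 2² + 0²) = √20 ≈ 4.472
cos θ = (p·q)/(|p||q|) = 18/(4.243·4.472) ≈ 0.9487
θ = arccos(0.9487) ≈ 18.43°

18.43°


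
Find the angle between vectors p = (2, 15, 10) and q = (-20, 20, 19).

p·q = 2·(-20) + 15·20 + 10·19 = -40 + 300 + 190 = 450
|p| = √(2² + 15² + 10²) = √329 ≈ 18.14
|q| = √((-20)² + 20² + 19²) = √1161 ≈ 34.07
cos θ = (p·q)/(|p||q|) = 450/(18.14·34.07) ≈ 0.7281
θ = arccos(0.7281) ≈ 43.27°

43.27°


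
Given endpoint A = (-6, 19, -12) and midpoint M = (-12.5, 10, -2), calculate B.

B = 2M - A
  = (2·(-12.5) - (-6), 2·10 - 19, 2·(-2) - (-12))
  = (-25 + 6, 20 - 19, -4 + 12)
  = (-19, 1, 8)

(-19, 1, 8)


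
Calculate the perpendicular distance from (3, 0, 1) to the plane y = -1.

distance = |a·x₀ + b·y₀ + c·z₀ - d| / √(a² + b² + c²)
  = |0·3 + 1·0 + 0·1 - (-1)| / √(0² + 1² + 0²)
  = |0 + 0 + 0 + 1| / √(0 + 1 + 0)
  = |1| / √1
  = 1 / 1
  ≈ 1

1


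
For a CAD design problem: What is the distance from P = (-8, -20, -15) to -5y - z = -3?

distance = |a·x₀ + b·y₀ + c·z₀ - d| / √(a² + b² + c²)
  = |0·(-8) + (-5)·(-20) + (-1)·(-15) - (-3)| / √(0² + (-5)² + (-1)²)
  = |0 + 100 + 15 + 3| / √(0 + 25 + 1)
  = |118| / √26
  = 118 / 5.099
  ≈ 23.14

23.14


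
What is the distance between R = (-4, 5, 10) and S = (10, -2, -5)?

d = √[(x₂-x₁)² + (y₂-y₁)² + (z₂-z₁)²]
  = √[14² + (-7)² + (-15)²]
  = √[196 + 49 + 225]
  = √470
  ≈ 21.68

21.68


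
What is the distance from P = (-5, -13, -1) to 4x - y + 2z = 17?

distance = |a·x₀ + b·y₀ + c·z₀ - d| / √(a² + b² + c²)
  = |4·(-5) + (-1)·(-13) + 2·(-1) - 17| / √(4² + (-1)² + 2²)
  = |-20 + 13 - 2 - 17| / √(16 + 1 + 4)
  = |-26| / √21
  = 26 / 4.583
  ≈ 5.674

5.674


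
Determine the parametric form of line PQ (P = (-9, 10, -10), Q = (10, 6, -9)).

Direction vector d = Q - P = (10 + 9, 6 - 10, -9 + 10) = (19, -4, 1)
Parametric form r = P + t·d:
x = -9 + 19t, y = 10 - 4t, z = -10 + t

x = -9 + 19t, y = 10 - 4t, z = -10 + t


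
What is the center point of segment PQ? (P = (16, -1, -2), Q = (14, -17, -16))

M = ((x₁+x₂)/2, (y₁+y₂)/2, (z₁+z₂)/2)
  = ((16 + 14)/2, (-1 - 17)/2, (-2 - 16)/2)
  = (30/2, -18/2, -18/2)
  = (15, -9, -9)

(15, -9, -9)


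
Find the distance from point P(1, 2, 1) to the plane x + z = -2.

distance = |a·x₀ + b·y₀ + c·z₀ - d| / √(a² + b² + c²)
  = |1·1 + 0·2 + 1·1 - (-2)| / √(1² + 0² + 1²)
  = |1 + 0 + 1 + 2| / √(1 + 0 + 1)
  = |4| / √2
  = 4 / 1.414
  ≈ 2.828

2.828


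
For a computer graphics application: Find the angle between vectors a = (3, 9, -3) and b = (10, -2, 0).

a·b = 3·10 + 9·(-2) + (-3)·0 = 30 - 18 + 0 = 12
|a| = √(3² + 9² + (-3)²) = √99 ≈ 9.95
|b| = √(10² + (-2)² + 0²) = √104 ≈ 10.2
cos θ = (a·b)/(|a||b|) = 12/(9.95·10.2) ≈ 0.1183
θ = arccos(0.1183) ≈ 83.21°

83.21°


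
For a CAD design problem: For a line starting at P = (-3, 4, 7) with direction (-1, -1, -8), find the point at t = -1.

P(t) = P + t·d
  = (-3 + (-1)·(-1), 4 + (-1)·(-1), 7 + (-8)·(-1))
  = (-3 + 1, 4 + 1, 7 + 8)
  = (-2, 5, 15)

(-2, 5, 15)


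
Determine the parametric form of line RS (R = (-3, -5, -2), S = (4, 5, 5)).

Direction vector d = S - R = (4 + 3, 5 + 5, 5 + 2) = (7, 10, 7)
Parametric form r = R + t·d:
x = -3 + 7t, y = -5 + 10t, z = -2 + 7t

x = -3 + 7t, y = -5 + 10t, z = -2 + 7t


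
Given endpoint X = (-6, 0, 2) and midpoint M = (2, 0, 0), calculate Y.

Y = 2M - X
  = (2·2 - (-6), 2·0 - 0, 2·0 - 2)
  = (4 + 6, 0 + 0, 0 - 2)
  = (10, 0, -2)

(10, 0, -2)


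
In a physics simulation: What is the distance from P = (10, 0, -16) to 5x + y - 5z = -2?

distance = |a·x₀ + b·y₀ + c·z₀ - d| / √(a² + b² + c²)
  = |5·10 + 1·0 + (-5)·(-16) - (-2)| / √(5² + 1² + (-5)²)
  = |50 + 0 + 80 + 2| / √(25 + 1 + 25)
  = |132| / √51
  = 132 / 7.141
  ≈ 18.48

18.48


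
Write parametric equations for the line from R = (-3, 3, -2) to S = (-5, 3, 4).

Direction vector d = S - R = (-5 + 3, 3 - 3, 4 + 2) = (-2, 0, 6)
Parametric form r = R + t·d:
x = -3 - 2t, y = 3, z = -2 + 6t

x = -3 - 2t, y = 3, z = -2 + 6t


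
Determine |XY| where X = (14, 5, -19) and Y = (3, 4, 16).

d = √[(x₂-x₁)² + (y₂-y₁)² + (z₂-z₁)²]
  = √[(-11)² + (-1)² + 35²]
  = √[121 + 1 + 1225]
  = √1347
  ≈ 36.7

36.7


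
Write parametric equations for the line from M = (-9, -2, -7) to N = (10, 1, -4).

Direction vector d = N - M = (10 + 9, 1 + 2, -4 + 7) = (19, 3, 3)
Parametric form r = M + t·d:
x = -9 + 19t, y = -2 + 3t, z = -7 + 3t

x = -9 + 19t, y = -2 + 3t, z = -7 + 3t


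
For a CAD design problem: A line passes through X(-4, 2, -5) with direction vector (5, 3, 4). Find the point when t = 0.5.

P(t) = X + t·d
  = (-4 + 5·0.5, 2 + 3·0.5, -5 + 4·0.5)
  = (-4 + 2.5, 2 + 1.5, -5 + 2)
  = (-1.5, 3.5, -3)

(-1.5, 3.5, -3)


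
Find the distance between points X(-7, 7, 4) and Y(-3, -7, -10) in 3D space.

d = √[(x₂-x₁)² + (y₂-y₁)² + (z₂-z₁)²]
  = √[4² + (-14)² + (-14)²]
  = √[16 + 196 + 196]
  = √408
  ≈ 20.2

20.2


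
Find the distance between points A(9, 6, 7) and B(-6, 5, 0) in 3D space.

d = √[(x₂-x₁)² + (y₂-y₁)² + (z₂-z₁)²]
  = √[(-15)² + (-1)² + (-7)²]
  = √[225 + 1 + 49]
  = √275
  ≈ 16.58

16.58


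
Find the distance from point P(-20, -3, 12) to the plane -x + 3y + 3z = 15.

distance = |a·x₀ + b·y₀ + c·z₀ - d| / √(a² + b² + c²)
  = |(-1)·(-20) + 3·(-3) + 3·12 - 15| / √((-1)² + 3² + 3²)
  = |20 - 9 + 36 - 15| / √(1 + 9 + 9)
  = |32| / √19
  = 32 / 4.359
  ≈ 7.341

7.341


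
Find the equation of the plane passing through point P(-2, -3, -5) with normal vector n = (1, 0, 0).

The plane through P with normal n = (a, b, c) satisfies n·(r - P) = 0,
i.e. ax + by + cz = a·x₀ + b·y₀ + c·z₀.
d = 1·(-2) + 0·(-3) + 0·(-5)
  = -2 + 0 + 0
  = -2
Equation: x = -2

x = -2


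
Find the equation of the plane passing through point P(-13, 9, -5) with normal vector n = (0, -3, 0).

The plane through P with normal n = (a, b, c) satisfies n·(r - P) = 0,
i.e. ax + by + cz = a·x₀ + b·y₀ + c·z₀.
d = 0·(-13) + (-3)·9 + 0·(-5)
  = 0 - 27 + 0
  = -27
Equation: -3y = -27

-3y = -27


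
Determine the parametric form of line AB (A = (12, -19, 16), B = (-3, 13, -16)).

Direction vector d = B - A = (-3 - 12, 13 + 19, -16 - 16) = (-15, 32, -32)
Parametric form r = A + t·d:
x = 12 - 15t, y = -19 + 32t, z = 16 - 32t

x = 12 - 15t, y = -19 + 32t, z = 16 - 32t


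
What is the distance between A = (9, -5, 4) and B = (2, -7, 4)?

d = √[(x₂-x₁)² + (y₂-y₁)² + (z₂-z₁)²]
  = √[(-7)² + (-2)² + 0²]
  = √[49 + 4 + 0]
  = √53
  ≈ 7.28

7.28


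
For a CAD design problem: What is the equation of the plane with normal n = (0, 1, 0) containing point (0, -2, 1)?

The plane through P with normal n = (a, b, c) satisfies n·(r - P) = 0,
i.e. ax + by + cz = a·x₀ + b·y₀ + c·z₀.
d = 0·0 + 1·(-2) + 0·1
  = 0 - 2 + 0
  = -2
Equation: y = -2

y = -2
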